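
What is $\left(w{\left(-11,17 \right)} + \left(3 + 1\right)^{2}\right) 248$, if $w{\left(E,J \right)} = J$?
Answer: $8184$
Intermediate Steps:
$\left(w{\left(-11,17 \right)} + \left(3 + 1\right)^{2}\right) 248 = \left(17 + \left(3 + 1\right)^{2}\right) 248 = \left(17 + 4^{2}\right) 248 = \left(17 + 16\right) 248 = 33 \cdot 248 = 8184$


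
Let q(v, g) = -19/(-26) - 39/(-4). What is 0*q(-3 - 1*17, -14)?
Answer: 0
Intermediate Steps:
q(v, g) = 545/52 (q(v, g) = -19*(-1/26) - 39*(-¼) = 19/26 + 39/4 = 545/52)
0*q(-3 - 1*17, -14) = 0*(545/52) = 0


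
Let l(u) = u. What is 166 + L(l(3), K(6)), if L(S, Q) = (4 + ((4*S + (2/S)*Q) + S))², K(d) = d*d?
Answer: 2015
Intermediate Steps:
K(d) = d²
L(S, Q) = (4 + 5*S + 2*Q/S)² (L(S, Q) = (4 + ((4*S + 2*Q/S) + S))² = (4 + (5*S + 2*Q/S))² = (4 + 5*S + 2*Q/S)²)
166 + L(l(3), K(6)) = 166 + (2*6² + 4*3 + 5*3²)²/3² = 166 + (2*36 + 12 + 5*9)²/9 = 166 + (72 + 12 + 45)²/9 = 166 + (⅑)*129² = 166 + (⅑)*16641 = 166 + 1849 = 2015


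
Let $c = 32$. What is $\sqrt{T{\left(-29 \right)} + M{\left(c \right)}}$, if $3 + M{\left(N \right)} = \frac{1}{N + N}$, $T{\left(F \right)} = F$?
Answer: $\frac{i \sqrt{2047}}{8} \approx 5.6555 i$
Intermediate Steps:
$M{\left(N \right)} = -3 + \frac{1}{2 N}$ ($M{\left(N \right)} = -3 + \frac{1}{N + N} = -3 + \frac{1}{2 N}$)
$\sqrt{T{\left(-29 \right)} + M{\left(c \right)}} = \sqrt{-29 - \left(3 - \frac{1}{2 \cdot 32}\right)} = \sqrt{-29 + \left(-3 + \frac{1}{2} \cdot \frac{1}{32}\right)} = \sqrt{-29 + \left(-3 + \frac{1}{64}\right)} = \sqrt{-29 - \frac{191}{64}} = \sqrt{- \frac{2047}{64}} = \frac{i \sqrt{2047}}{8}$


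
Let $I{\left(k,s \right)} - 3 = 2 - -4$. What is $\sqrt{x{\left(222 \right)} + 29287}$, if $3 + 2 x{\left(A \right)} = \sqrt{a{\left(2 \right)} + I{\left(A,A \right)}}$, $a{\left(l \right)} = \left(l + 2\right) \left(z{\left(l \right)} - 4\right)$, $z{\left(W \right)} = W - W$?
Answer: $\frac{\sqrt{117142 + 2 i \sqrt{7}}}{2} \approx 171.13 + 0.0038651 i$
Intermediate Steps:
$I{\left(k,s \right)} = 9$ ($I{\left(k,s \right)} = 3 + \left(2 - -4\right) = 3 + \left(2 + 4\right) = 3 + 6 = 9$)
$z{\left(W \right)} = 0$
$a{\left(l \right)} = -8 - 4 l$ ($a{\left(l \right)} = \left(l + 2\right) \left(0 - 4\right) = \left(2 + l\right) \left(-4\right) = -8 - 4 l$)
$x{\left(A \right)} = - \frac{3}{2} + \frac{i \sqrt{7}}{2}$ ($x{\left(A \right)} = - \frac{3}{2} + \frac{\sqrt{\left(-8 - 8\right) + 9}}{2} = - \frac{3}{2} + \frac{\sqrt{-16 + 9}}{2} = - \frac{3}{2} + \frac{\sqrt{-7}}{2} = - \frac{3}{2} + \frac{i \sqrt{7}}{2}$)
$\sqrt{x{\left(222 \right)} + 29287} = \sqrt{\left(- \frac{3}{2} + \frac{i \sqrt{7}}{2}\right) + 29287} = \sqrt{\frac{58571}{2} + \frac{i \sqrt{7}}{2}}$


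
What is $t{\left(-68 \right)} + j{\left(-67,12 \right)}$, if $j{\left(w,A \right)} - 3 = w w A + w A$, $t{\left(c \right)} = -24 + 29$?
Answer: $53072$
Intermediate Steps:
$t{\left(c \right)} = 5$
$j{\left(w,A \right)} = 3 + A w + A w^{2}$ ($j{\left(w,A \right)} = 3 + \left(w w A + w A\right) = 3 + \left(w^{2} A + A w\right) = 3 + \left(A w^{2} + A w\right) = 3 + \left(A w + A w^{2}\right) = 3 + A w + A w^{2}$)
$t{\left(-68 \right)} + j{\left(-67,12 \right)} = 5 + \left(3 + 12 \left(-67\right) + 12 \left(-67\right)^{2}\right) = 5 + \left(3 - 804 + 12 \cdot 4489\right) = 5 + \left(3 - 804 + 53868\right) = 5 + 53067 = 53072$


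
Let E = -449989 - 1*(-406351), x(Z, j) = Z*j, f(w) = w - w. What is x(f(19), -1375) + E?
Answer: -43638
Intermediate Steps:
f(w) = 0
E = -43638 (E = -449989 + 406351 = -43638)
x(f(19), -1375) + E = 0*(-1375) - 43638 = 0 - 43638 = -43638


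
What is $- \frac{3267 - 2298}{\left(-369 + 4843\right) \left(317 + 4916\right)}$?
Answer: $- \frac{969}{23412442} \approx -4.1388 \cdot 10^{-5}$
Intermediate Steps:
$- \frac{3267 - 2298}{\left(-369 + 4843\right) \left(317 + 4916\right)} = - \frac{969}{4474 \cdot 5233} = - \frac{969}{23412442}$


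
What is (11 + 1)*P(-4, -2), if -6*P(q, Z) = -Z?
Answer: -4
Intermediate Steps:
P(q, Z) = Z/6 (P(q, Z) = -(-1)*Z/6 = Z/6)
(11 + 1)*P(-4, -2) = (11 + 1)*((1/6)*(-2)) = 12*(-1/3) = -4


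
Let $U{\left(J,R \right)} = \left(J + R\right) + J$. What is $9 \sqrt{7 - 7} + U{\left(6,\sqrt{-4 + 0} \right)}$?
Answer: $12 + 2 i \approx 12.0 + 2.0 i$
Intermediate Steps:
$U{\left(J,R \right)} = R + 2 J$
$9 \sqrt{7 - 7} + U{\left(6,\sqrt{-4 + 0} \right)} = 9 \sqrt{7 - 7} + \left(\sqrt{-4 + 0} + 2 \cdot 6\right) = 9 \sqrt{0} + \left(\sqrt{-4} + 12\right) = 9 \cdot 0 + \left(2 i + 12\right) = 0 + \left(12 + 2 i\right) = 12 + 2 i$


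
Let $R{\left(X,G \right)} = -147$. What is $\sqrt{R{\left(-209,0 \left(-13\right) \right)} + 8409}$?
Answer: $9 \sqrt{102} \approx 90.896$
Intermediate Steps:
$\sqrt{R{\left(-209,0 \left(-13\right) \right)} + 8409} = \sqrt{-147 + 8409} = \sqrt{8262} = 9 \sqrt{102}$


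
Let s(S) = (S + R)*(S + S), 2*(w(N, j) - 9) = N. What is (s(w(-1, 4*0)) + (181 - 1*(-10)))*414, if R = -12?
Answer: 54441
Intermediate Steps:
w(N, j) = 9 + N/2
s(S) = 2*S*(-12 + S) (s(S) = (S - 12)*(S + S) = (-12 + S)*(2*S) = 2*S*(-12 + S))
(s(w(-1, 4*0)) + (181 - 1*(-10)))*414 = (2*(9 + (1/2)*(-1))*(-12 + (9 + (1/2)*(-1))) + (181 - 1*(-10)))*414 = (2*(9 - 1/2)*(-12 + (9 - 1/2)) + (181 + 10))*414 = (2*(17/2)*(-12 + 17/2) + 191)*414 = (2*(17/2)*(-7/2) + 191)*414 = (-119/2 + 191)*414 = (263/2)*414 = 54441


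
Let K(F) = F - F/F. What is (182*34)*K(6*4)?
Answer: 142324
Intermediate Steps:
K(F) = -1 + F (K(F) = F - 1*1 = F - 1 = -1 + F)
(182*34)*K(6*4) = (182*34)*(-1 + 6*4) = 6188*(-1 + 24) = 6188*23 = 142324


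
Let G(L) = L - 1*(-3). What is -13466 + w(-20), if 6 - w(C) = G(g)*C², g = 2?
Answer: -15460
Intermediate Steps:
G(L) = 3 + L (G(L) = L + 3 = 3 + L)
w(C) = 6 - 5*C² (w(C) = 6 - (3 + 2)*C² = 6 - 5*C²)
-13466 + w(-20) = -13466 + (6 - 5*(-20)²) = -13466 + (6 - 5*400) = -13466 + (6 - 2000) = -13466 - 1994 = -15460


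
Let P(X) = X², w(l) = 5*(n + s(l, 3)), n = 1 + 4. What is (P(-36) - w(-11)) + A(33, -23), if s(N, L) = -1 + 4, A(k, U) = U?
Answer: 1233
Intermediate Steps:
s(N, L) = 3
n = 5
w(l) = 40 (w(l) = 5*(5 + 3) = 5*8 = 40)
(P(-36) - w(-11)) + A(33, -23) = ((-36)² - 1*40) - 23 = (1296 - 40) - 23 = 1256 - 23 = 1233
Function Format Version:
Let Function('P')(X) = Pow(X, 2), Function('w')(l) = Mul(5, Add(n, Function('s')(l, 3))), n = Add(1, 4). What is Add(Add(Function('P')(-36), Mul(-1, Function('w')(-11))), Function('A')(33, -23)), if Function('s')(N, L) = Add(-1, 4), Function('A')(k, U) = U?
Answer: 1233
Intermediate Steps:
Function('s')(N, L) = 3
n = 5
Function('w')(l) = 40 (Function('w')(l) = Mul(5, Add(5, 3)) = Mul(5, 8) = 40)
Add(Add(Function('P')(-36), Mul(-1, Function('w')(-11))), Function('A')(33, -23)) = Add(Add(Pow(-36, 2), Mul(-1, 40)), -23) = Add(Add(1296, -40), -23) = Add(1256, -23) = 1233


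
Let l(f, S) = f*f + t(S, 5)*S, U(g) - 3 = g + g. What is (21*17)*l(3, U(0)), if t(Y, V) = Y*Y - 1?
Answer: 11781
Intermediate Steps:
U(g) = 3 + 2*g (U(g) = 3 + (g + g) = 3 + 2*g)
t(Y, V) = -1 + Y² (t(Y, V) = Y² - 1 = -1 + Y²)
l(f, S) = f² + S*(-1 + S²) (l(f, S) = f*f + (-1 + S²)*S = f² + S*(-1 + S²))
(21*17)*l(3, U(0)) = (21*17)*((3 + 2*0)³ + 3² - (3 + 2*0)) = 357*((3 + 0)³ + 9 - (3 + 0)) = 357*(3³ + 9 - 1*3) = 357*(27 + 9 - 3) = 357*33 = 11781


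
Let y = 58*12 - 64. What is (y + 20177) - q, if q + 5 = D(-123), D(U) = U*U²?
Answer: 1881681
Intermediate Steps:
y = 632 (y = 696 - 64 = 632)
D(U) = U³
q = -1860872 (q = -5 + (-123)³ = -5 - 1860867 = -1860872)
(y + 20177) - q = (632 + 20177) - 1*(-1860872) = 20809 + 1860872 = 1881681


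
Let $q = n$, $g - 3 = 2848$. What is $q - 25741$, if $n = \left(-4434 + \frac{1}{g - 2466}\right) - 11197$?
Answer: $- \frac{15928219}{385} \approx -41372.0$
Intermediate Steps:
$g = 2851$ ($g = 3 + 2848 = 2851$)
$n = - \frac{6017934}{385}$ ($n = \left(-4434 + \frac{1}{2851 - 2466}\right) - 11197 = \left(-4434 + \frac{1}{385}\right) - 11197 = - \frac{1707089}{385} - 11197 = - \frac{6017934}{385} \approx -15631.0$)
$q = - \frac{6017934}{385} \approx -15631.0$
$q - 25741 = - \frac{6017934}{385} - 25741 = - \frac{15928219}{385}$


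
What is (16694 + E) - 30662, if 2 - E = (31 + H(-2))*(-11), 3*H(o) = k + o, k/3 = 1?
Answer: -40864/3 ≈ -13621.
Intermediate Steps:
k = 3 (k = 3*1 = 3)
H(o) = 1 + o/3 (H(o) = (3 + o)/3 = 1 + o/3)
E = 1040/3 (E = 2 - (31 + (1 + (⅓)*(-2)))*(-11) = 2 - (31 + (1 - ⅔))*(-11) = 2 - (31 + ⅓)*(-11) = 2 - 94*(-11)/3 = 2 - 1*(-1034/3) = 2 + 1034/3 = 1040/3 ≈ 346.67)
(16694 + E) - 30662 = (16694 + 1040/3) - 30662 = 51122/3 - 30662 = -40864/3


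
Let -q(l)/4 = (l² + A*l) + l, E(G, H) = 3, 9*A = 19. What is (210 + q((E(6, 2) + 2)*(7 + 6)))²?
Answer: 24803100100/81 ≈ 3.0621e+8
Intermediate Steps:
A = 19/9 (A = (⅑)*19 = 19/9 ≈ 2.1111)
q(l) = -4*l² - 112*l/9 (q(l) = -4*((l² + 19*l/9) + l) = -4*(l² + 28*l/9) = -4*l² - 112*l/9)
(210 + q((E(6, 2) + 2)*(7 + 6)))² = (210 - 4*(3 + 2)*(7 + 6)*(28 + 9*((3 + 2)*(7 + 6)))/9)² = (210 - 4*5*13*(28 + 9*(5*13))/9)² = (210 - 4/9*65*(28 + 9*65))² = (210 - 4/9*65*(28 + 585))² = (210 - 4/9*65*613)² = (210 - 159380/9)² = (-157490/9)² = 24803100100/81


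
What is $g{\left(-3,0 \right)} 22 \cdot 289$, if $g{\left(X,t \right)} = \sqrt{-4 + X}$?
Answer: $6358 i \sqrt{7} \approx 16822.0 i$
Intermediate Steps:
$g{\left(-3,0 \right)} 22 \cdot 289 = \sqrt{-4 - 3} \cdot 22 \cdot 289 = \sqrt{-7} \cdot 22 \cdot 289 = i \sqrt{7} \cdot 22 \cdot 289 = 22 i \sqrt{7} \cdot 289 = 6358 i \sqrt{7}$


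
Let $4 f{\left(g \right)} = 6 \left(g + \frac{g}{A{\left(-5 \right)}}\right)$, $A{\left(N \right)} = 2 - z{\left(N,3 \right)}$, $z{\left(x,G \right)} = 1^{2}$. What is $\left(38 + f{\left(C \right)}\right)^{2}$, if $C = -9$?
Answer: $121$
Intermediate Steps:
$z{\left(x,G \right)} = 1$
$A{\left(N \right)} = 1$ ($A{\left(N \right)} = 2 - 1 = 1$)
$f{\left(g \right)} = 3 g$ ($f{\left(g \right)} = \frac{6 \left(g + \frac{g}{1}\right)}{4} = \frac{6 \left(g + g 1\right)}{4} = \frac{6 \left(g + g\right)}{4} = \frac{6 \cdot 2 g}{4} = \frac{12 g}{4} = 3 g$)
$\left(38 + f{\left(C \right)}\right)^{2} = \left(38 + 3 \left(-9\right)\right)^{2} = \left(38 - 27\right)^{2} = 11^{2} = 121$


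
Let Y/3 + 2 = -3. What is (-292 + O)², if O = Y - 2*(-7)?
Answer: 85849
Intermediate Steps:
Y = -15 (Y = -6 + 3*(-3) = -6 - 9 = -15)
O = -1 (O = -15 - 2*(-7) = -15 + 14 = -1)
(-292 + O)² = (-292 - 1)² = (-293)² = 85849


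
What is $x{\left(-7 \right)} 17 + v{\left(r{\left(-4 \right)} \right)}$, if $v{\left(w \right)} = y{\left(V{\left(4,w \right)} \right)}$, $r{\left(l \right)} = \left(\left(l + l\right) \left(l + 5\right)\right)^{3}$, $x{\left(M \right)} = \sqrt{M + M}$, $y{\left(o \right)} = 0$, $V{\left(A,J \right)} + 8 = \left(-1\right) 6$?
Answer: $17 i \sqrt{14} \approx 63.608 i$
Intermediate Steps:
$V{\left(A,J \right)} = -14$ ($V{\left(A,J \right)} = -8 - 6 = -14$)
$x{\left(M \right)} = \sqrt{2} \sqrt{M}$ ($x{\left(M \right)} = \sqrt{2 M} = \sqrt{2} \sqrt{M}$)
$r{\left(l \right)} = 8 l^{3} \left(5 + l\right)^{3}$ ($r{\left(l \right)} = \left(2 l \left(5 + l\right)\right)^{3} = 8 l^{3} \left(5 + l\right)^{3}$)
$v{\left(w \right)} = 0$
$x{\left(-7 \right)} 17 + v{\left(r{\left(-4 \right)} \right)} = \sqrt{2} \sqrt{-7} \cdot 17 + 0 = \sqrt{2} i \sqrt{7} \cdot 17 + 0 = i \sqrt{14} \cdot 17 + 0 = 17 i \sqrt{14} + 0 = 17 i \sqrt{14}$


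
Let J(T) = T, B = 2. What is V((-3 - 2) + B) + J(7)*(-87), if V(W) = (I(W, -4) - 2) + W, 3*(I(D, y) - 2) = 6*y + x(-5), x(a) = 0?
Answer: -620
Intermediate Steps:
I(D, y) = 2 + 2*y (I(D, y) = 2 + (6*y + 0)/3 = 2 + (6*y)/3 = 2 + 2*y)
V(W) = -8 + W (V(W) = ((2 + 2*(-4)) - 2) + W = ((2 - 8) - 2) + W = (-6 - 2) + W = -8 + W)
V((-3 - 2) + B) + J(7)*(-87) = (-8 + ((-3 - 2) + 2)) + 7*(-87) = (-8 + (-5 + 2)) - 609 = (-8 - 3) - 609 = -11 - 609 = -620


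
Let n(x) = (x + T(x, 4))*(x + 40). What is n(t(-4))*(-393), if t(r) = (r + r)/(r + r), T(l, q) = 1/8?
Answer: -145017/8 ≈ -18127.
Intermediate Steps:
T(l, q) = 1/8
t(r) = 1 (t(r) = (2*r)/((2*r)) = (2*r)*(1/(2*r)) = 1)
n(x) = (40 + x)*(1/8 + x) (n(x) = (x + 1/8)*(x + 40) = (1/8 + x)*(40 + x) = (40 + x)*(1/8 + x))
n(t(-4))*(-393) = (5 + 1**2 + (321/8)*1)*(-393) = (5 + 1 + 321/8)*(-393) = (369/8)*(-393) = -145017/8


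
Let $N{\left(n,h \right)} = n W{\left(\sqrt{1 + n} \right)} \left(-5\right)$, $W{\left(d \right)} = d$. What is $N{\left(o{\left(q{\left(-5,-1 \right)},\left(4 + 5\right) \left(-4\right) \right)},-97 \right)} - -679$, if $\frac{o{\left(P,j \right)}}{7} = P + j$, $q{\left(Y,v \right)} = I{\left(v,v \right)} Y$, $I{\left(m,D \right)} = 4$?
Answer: $679 + 1960 i \sqrt{391} \approx 679.0 + 38757.0 i$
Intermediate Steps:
$q{\left(Y,v \right)} = 4 Y$
$o{\left(P,j \right)} = 7 P + 7 j$ ($o{\left(P,j \right)} = 7 \left(P + j\right) = 7 P + 7 j$)
$N{\left(n,h \right)} = - 5 n \sqrt{1 + n}$ ($N{\left(n,h \right)} = n \sqrt{1 + n} \left(-5\right) = - 5 n \sqrt{1 + n}$)
$N{\left(o{\left(q{\left(-5,-1 \right)},\left(4 + 5\right) \left(-4\right) \right)},-97 \right)} - -679 = - 5 \left(7 \cdot 4 \left(-5\right) + 7 \left(4 + 5\right) \left(-4\right)\right) \sqrt{1 + \left(7 \cdot 4 \left(-5\right) + 7 \left(4 + 5\right) \left(-4\right)\right)} - -679 = - 5 \left(7 \left(-20\right) + 7 \cdot 9 \left(-4\right)\right) \sqrt{1 + \left(7 \left(-20\right) + 7 \cdot 9 \left(-4\right)\right)} + 679 = - 5 \left(-140 + 7 \left(-36\right)\right) \sqrt{1 + \left(-140 + 7 \left(-36\right)\right)} + 679 = - 5 \left(-140 - 252\right) \sqrt{1 - 392} + 679 = \left(-5\right) \left(-392\right) \sqrt{1 - 392} + 679 = \left(-5\right) \left(-392\right) \sqrt{-391} + 679 = \left(-5\right) \left(-392\right) i \sqrt{391} + 679 = 1960 i \sqrt{391} + 679 = 679 + 1960 i \sqrt{391}$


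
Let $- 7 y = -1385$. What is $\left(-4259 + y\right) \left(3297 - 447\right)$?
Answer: $- \frac{81019800}{7} \approx -1.1574 \cdot 10^{7}$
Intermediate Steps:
$y = \frac{1385}{7}$ ($y = \left(- \frac{1}{7}\right) \left(-1385\right) = \frac{1385}{7} \approx 197.86$)
$\left(-4259 + y\right) \left(3297 - 447\right) = \left(-4259 + \frac{1385}{7}\right) \left(3297 - 447\right) = \left(- \frac{28428}{7}\right) 2850 = - \frac{81019800}{7}$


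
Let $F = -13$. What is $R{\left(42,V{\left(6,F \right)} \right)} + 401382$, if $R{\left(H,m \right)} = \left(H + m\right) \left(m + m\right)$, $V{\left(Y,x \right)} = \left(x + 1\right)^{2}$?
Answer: $454950$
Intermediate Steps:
$V{\left(Y,x \right)} = \left(1 + x\right)^{2}$
$R{\left(H,m \right)} = 2 m \left(H + m\right)$ ($R{\left(H,m \right)} = \left(H + m\right) 2 m = 2 m \left(H + m\right)$)
$R{\left(42,V{\left(6,F \right)} \right)} + 401382 = 2 \left(1 - 13\right)^{2} \left(42 + \left(1 - 13\right)^{2}\right) + 401382 = 2 \left(-12\right)^{2} \left(42 + \left(-12\right)^{2}\right) + 401382 = 2 \cdot 144 \left(42 + 144\right) + 401382 = 2 \cdot 144 \cdot 186 + 401382 = 53568 + 401382 = 454950$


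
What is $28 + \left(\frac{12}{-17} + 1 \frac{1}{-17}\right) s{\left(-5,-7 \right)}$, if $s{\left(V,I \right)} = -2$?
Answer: $\frac{502}{17} \approx 29.529$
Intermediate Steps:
$28 + \left(\frac{12}{-17} + 1 \frac{1}{-17}\right) s{\left(-5,-7 \right)} = 28 + \left(\frac{12}{-17} + 1 \frac{1}{-17}\right) \left(-2\right) = 28 + \left(12 \left(- \frac{1}{17}\right) + 1 \left(- \frac{1}{17}\right)\right) \left(-2\right) = 28 + \left(- \frac{12}{17} - \frac{1}{17}\right) \left(-2\right) = 28 - - \frac{26}{17} = 28 + \frac{26}{17} = \frac{502}{17}$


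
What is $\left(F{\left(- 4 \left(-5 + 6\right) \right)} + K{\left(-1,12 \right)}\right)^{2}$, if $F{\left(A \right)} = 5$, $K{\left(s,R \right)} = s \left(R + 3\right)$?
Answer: $100$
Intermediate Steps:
$K{\left(s,R \right)} = s \left(3 + R\right)$
$\left(F{\left(- 4 \left(-5 + 6\right) \right)} + K{\left(-1,12 \right)}\right)^{2} = \left(5 - \left(3 + 12\right)\right)^{2} = \left(5 - 15\right)^{2} = \left(-10\right)^{2} = 100$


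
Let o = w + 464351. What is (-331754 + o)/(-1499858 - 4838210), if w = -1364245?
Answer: 27992/144047 ≈ 0.19433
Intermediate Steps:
o = -899894 (o = -1364245 + 464351 = -899894)
(-331754 + o)/(-1499858 - 4838210) = (-331754 - 899894)/(-1499858 - 4838210) = -1231648/(-6338068) = -1231648*(-1/6338068) = 27992/144047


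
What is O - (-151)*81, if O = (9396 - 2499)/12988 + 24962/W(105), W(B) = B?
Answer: 2429262083/194820 ≈ 12469.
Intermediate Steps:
O = 46418663/194820 (O = (9396 - 2499)/12988 + 24962/105 = 6897*(1/12988) + 24962*(1/105) = 6897/12988 + 3566/15 = 46418663/194820 ≈ 238.26)
O - (-151)*81 = 46418663/194820 - (-151)*81 = 46418663/194820 - 1*(-12231) = 46418663/194820 + 12231 = 2429262083/194820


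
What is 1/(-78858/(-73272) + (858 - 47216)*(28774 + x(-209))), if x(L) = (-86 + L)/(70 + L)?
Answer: -1697468/2264428213429499 ≈ -7.4962e-10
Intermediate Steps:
x(L) = (-86 + L)/(70 + L)
1/(-78858/(-73272) + (858 - 47216)*(28774 + x(-209))) = 1/(-78858/(-73272) + (858 - 47216)*(28774 + (-86 - 209)/(70 - 209))) = 1/(-78858*(-1/73272) - 46358*(28774 - 295/(-139))) = 1/(13143/12212 - 46358*(28774 - 1/139*(-295))) = 1/(13143/12212 - 46358*(28774 + 295/139)) = 1/(13143/12212 - 46358*3999881/139) = 1/(13143/12212 - 185426483398/139) = 1/(-2264428213429499/1697468) = -1697468/2264428213429499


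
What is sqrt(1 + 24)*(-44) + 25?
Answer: -195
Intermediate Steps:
sqrt(1 + 24)*(-44) + 25 = sqrt(25)*(-44) + 25 = 5*(-44) + 25 = -220 + 25 = -195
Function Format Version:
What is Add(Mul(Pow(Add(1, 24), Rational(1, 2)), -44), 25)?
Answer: -195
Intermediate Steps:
Add(Mul(Pow(Add(1, 24), Rational(1, 2)), -44), 25) = Add(Mul(Pow(25, Rational(1, 2)), -44), 25) = Add(Mul(5, -44), 25) = Add(-220, 25) = -195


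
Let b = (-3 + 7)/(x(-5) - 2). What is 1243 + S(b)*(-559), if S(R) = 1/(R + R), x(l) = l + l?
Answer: 4163/2 ≈ 2081.5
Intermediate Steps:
x(l) = 2*l
b = -⅓ (b = (-3 + 7)/(2*(-5) - 2) = 4/(-10 - 2) = 4/(-12) = 4*(-1/12) = -⅓ ≈ -0.33333)
S(R) = 1/(2*R)
1243 + S(b)*(-559) = 1243 + (1/(2*(-⅓)))*(-559) = 1243 + ((½)*(-3))*(-559) = 1243 - 3/2*(-559) = 1243 + 1677/2 = 4163/2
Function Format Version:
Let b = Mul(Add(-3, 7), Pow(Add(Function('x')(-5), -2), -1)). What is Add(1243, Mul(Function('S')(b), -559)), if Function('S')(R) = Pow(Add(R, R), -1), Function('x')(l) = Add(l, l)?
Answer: Rational(4163, 2) ≈ 2081.5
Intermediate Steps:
Function('x')(l) = Mul(2, l)
b = Rational(-1, 3) (b = Mul(Add(-3, 7), Pow(Add(Mul(2, -5), -2), -1)) = Mul(4, Pow(Add(-10, -2), -1)) = Mul(4, Pow(-12, -1)) = Mul(4, Rational(-1, 12)) = Rational(-1, 3) ≈ -0.33333)
Function('S')(R) = Mul(Rational(1, 2), Pow(R, -1)) (Function('S')(R) = Pow(Mul(2, R), -1) = Mul(Rational(1, 2), Pow(R, -1)))
Add(1243, Mul(Function('S')(b), -559)) = Add(1243, Mul(Mul(Rational(1, 2), Pow(Rational(-1, 3), -1)), -559)) = Add(1243, Mul(Mul(Rational(1, 2), -3), -559)) = Add(1243, Mul(Rational(-3, 2), -559)) = Add(1243, Rational(1677, 2)) = Rational(4163, 2)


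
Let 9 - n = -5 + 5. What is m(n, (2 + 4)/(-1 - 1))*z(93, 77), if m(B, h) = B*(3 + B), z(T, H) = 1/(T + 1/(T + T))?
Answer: 20088/17299 ≈ 1.1612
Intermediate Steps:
n = 9 (n = 9 - (-5 + 5) = 9 - 1*0 = 9 + 0 = 9)
z(T, H) = 1/(T + 1/(2*T))
m(n, (2 + 4)/(-1 - 1))*z(93, 77) = (9*(3 + 9))*(2*93/(1 + 2*93**2)) = (9*12)*(2*93/(1 + 2*8649)) = 108*(2*93/(1 + 17298)) = 108*(2*93/17299) = 108*(2*93*(1/17299)) = 108*(186/17299) = 20088/17299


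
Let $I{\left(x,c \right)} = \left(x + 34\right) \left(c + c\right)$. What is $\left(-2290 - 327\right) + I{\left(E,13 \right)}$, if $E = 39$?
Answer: $-719$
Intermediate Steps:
$I{\left(x,c \right)} = 2 c \left(34 + x\right)$ ($I{\left(x,c \right)} = \left(34 + x\right) 2 c = 2 c \left(34 + x\right)$)
$\left(-2290 - 327\right) + I{\left(E,13 \right)} = \left(-2290 - 327\right) + 2 \cdot 13 \left(34 + 39\right) = -2617 + 2 \cdot 13 \cdot 73 = -2617 + 1898 = -719$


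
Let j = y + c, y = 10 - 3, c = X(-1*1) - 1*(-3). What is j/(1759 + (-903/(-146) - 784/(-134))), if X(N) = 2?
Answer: 39128/5774757 ≈ 0.0067757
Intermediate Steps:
c = 5 (c = 2 - 1*(-3) = 2 + 3 = 5)
y = 7
j = 12 (j = 7 + 5 = 12)
j/(1759 + (-903/(-146) - 784/(-134))) = 12/(1759 + (-903/(-146) - 784/(-134))) = 12/(1759 + (-903*(-1/146) - 784*(-1/134))) = 12/(1759 + (903/146 + 392/67)) = 12/(1759 + 117733/9782) = 12/(17324271/9782) = 12*(9782/17324271) = 39128/5774757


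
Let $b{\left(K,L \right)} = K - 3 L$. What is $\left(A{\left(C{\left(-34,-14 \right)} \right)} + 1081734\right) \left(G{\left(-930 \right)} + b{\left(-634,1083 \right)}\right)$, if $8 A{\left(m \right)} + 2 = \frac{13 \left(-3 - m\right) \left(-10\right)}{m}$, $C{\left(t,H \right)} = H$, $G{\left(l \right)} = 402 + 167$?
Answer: $- \frac{100377422885}{28} \approx -3.5849 \cdot 10^{9}$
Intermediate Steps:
$G{\left(l \right)} = 569$
$A{\left(m \right)} = - \frac{1}{4} + \frac{390 + 130 m}{8 m}$ ($A{\left(m \right)} = - \frac{1}{4} + \frac{13 \left(-3 - m\right) \left(-10\right) \frac{1}{m}}{8} = - \frac{1}{4} + \frac{\left(-39 - 13 m\right) \left(-10\right) \frac{1}{m}}{8} = - \frac{1}{4} + \frac{\left(390 + 130 m\right) \frac{1}{m}}{8} = - \frac{1}{4} + \frac{\frac{1}{m} \left(390 + 130 m\right)}{8} = - \frac{1}{4} + \frac{390 + 130 m}{8 m}$)
$\left(A{\left(C{\left(-34,-14 \right)} \right)} + 1081734\right) \left(G{\left(-930 \right)} + b{\left(-634,1083 \right)}\right) = \left(\left(16 + \frac{195}{4 \left(-14\right)}\right) + 1081734\right) \left(569 - 3883\right) = \left(\left(16 + \frac{195}{4} \left(- \frac{1}{14}\right)\right) + 1081734\right) \left(569 - 3883\right) = \left(\left(16 - \frac{195}{56}\right) + 1081734\right) \left(569 - 3883\right) = \left(\frac{701}{56} + 1081734\right) \left(-3314\right) = \frac{60577805}{56} \left(-3314\right) = - \frac{100377422885}{28}$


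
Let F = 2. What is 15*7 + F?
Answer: 107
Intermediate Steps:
15*7 + F = 15*7 + 2 = 105 + 2 = 107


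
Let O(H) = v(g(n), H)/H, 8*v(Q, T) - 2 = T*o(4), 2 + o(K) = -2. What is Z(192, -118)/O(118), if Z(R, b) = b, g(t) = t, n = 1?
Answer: 55696/235 ≈ 237.00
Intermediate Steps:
o(K) = -4 (o(K) = -2 - 2 = -4)
v(Q, T) = ¼ - T/2 (v(Q, T) = ¼ + (T*(-4))/8 = ¼ + (-4*T)/8 = ¼ - T/2)
O(H) = (¼ - H/2)/H
Z(192, -118)/O(118) = -118*472/(1 - 2*118) = -118*472/(1 - 236) = -118/((¼)*(1/118)*(-235)) = -118/(-235/472) = -118*(-472/235) = 55696/235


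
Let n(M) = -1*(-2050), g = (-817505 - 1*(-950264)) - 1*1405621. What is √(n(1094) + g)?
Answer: 2*I*√317703 ≈ 1127.3*I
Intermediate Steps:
g = -1272862 (g = (-817505 + 950264) - 1405621 = 132759 - 1405621 = -1272862)
n(M) = 2050
√(n(1094) + g) = √(2050 - 1272862) = √(-1270812) = 2*I*√317703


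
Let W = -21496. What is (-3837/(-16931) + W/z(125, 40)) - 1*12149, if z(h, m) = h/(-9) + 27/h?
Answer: -1377247386962/130216321 ≈ -10577.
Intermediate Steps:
z(h, m) = 27/h - h/9 (z(h, m) = h*(-⅑) + 27/h = -h/9 + 27/h = 27/h - h/9)
(-3837/(-16931) + W/z(125, 40)) - 1*12149 = (-3837/(-16931) - 21496/(27/125 - ⅑*125)) - 1*12149 = (-3837*(-1/16931) - 21496/(27*(1/125) - 125/9)) - 12149 = (3837/16931 - 21496/(27/125 - 125/9)) - 12149 = (3837/16931 - 21496/(-15382/1125)) - 12149 = (3837/16931 - 21496*(-1125/15382)) - 12149 = (3837/16931 + 12091500/7691) - 12149 = 204750696867/130216321 - 12149 = -1377247386962/130216321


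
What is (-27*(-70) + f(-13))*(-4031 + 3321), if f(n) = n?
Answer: -1332670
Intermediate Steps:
(-27*(-70) + f(-13))*(-4031 + 3321) = (-27*(-70) - 13)*(-4031 + 3321) = (1890 - 13)*(-710) = 1877*(-710) = -1332670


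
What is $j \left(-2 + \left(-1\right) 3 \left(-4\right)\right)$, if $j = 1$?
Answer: $10$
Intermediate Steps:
$j \left(-2 + \left(-1\right) 3 \left(-4\right)\right) = 1 \left(-2 + \left(-1\right) 3 \left(-4\right)\right) = 1 \left(-2 - -12\right) = 1 \left(-2 + 12\right) = 1 \cdot 10 = 10$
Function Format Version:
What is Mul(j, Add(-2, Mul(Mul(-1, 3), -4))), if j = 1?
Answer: 10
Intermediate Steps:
Mul(j, Add(-2, Mul(Mul(-1, 3), -4))) = Mul(1, Add(-2, Mul(Mul(-1, 3), -4))) = Mul(1, Add(-2, Mul(-3, -4))) = Mul(1, Add(-2, 12)) = Mul(1, 10) = 10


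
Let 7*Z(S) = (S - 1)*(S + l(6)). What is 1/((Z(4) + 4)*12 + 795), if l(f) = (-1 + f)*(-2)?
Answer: 7/5685 ≈ 0.0012313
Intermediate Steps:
l(f) = 2 - 2*f
Z(S) = (-1 + S)*(-10 + S)/7 (Z(S) = ((S - 1)*(S + (2 - 2*6)))/7 = ((-1 + S)*(S + (2 - 12)))/7 = ((-1 + S)*(S - 10))/7 = ((-1 + S)*(-10 + S))/7 = (-1 + S)*(-10 + S)/7)
1/((Z(4) + 4)*12 + 795) = 1/(((10/7 - 11/7*4 + (1/7)*4**2) + 4)*12 + 795) = 1/(((10/7 - 44/7 + (1/7)*16) + 4)*12 + 795) = 1/(((10/7 - 44/7 + 16/7) + 4)*12 + 795) = 1/((-18/7 + 4)*12 + 795) = 1/((10/7)*12 + 795) = 1/(120/7 + 795) = 1/(5685/7) = 7/5685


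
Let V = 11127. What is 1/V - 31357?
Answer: -348909338/11127 ≈ -31357.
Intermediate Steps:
1/V - 31357 = 1/11127 - 31357 = -348909338/11127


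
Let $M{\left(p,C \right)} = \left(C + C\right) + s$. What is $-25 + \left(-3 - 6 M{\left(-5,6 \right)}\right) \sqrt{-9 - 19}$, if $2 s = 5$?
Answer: $-25 - 180 i \sqrt{7} \approx -25.0 - 476.24 i$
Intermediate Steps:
$s = \frac{5}{2}$ ($s = \frac{1}{2} \cdot 5 = \frac{5}{2} \approx 2.5$)
$M{\left(p,C \right)} = \frac{5}{2} + 2 C$ ($M{\left(p,C \right)} = \left(C + C\right) + \frac{5}{2} = 2 C + \frac{5}{2} = \frac{5}{2} + 2 C$)
$-25 + \left(-3 - 6 M{\left(-5,6 \right)}\right) \sqrt{-9 - 19} = -25 + \left(-3 - 6 \left(\frac{5}{2} + 2 \cdot 6\right)\right) \sqrt{-9 - 19} = -25 + \left(-3 - 6 \left(\frac{5}{2} + 12\right)\right) \sqrt{-28} = -25 + \left(-3 - 87\right) 2 i \sqrt{7} = -25 - 90 \cdot 2 i \sqrt{7} = -25 - 180 i \sqrt{7}$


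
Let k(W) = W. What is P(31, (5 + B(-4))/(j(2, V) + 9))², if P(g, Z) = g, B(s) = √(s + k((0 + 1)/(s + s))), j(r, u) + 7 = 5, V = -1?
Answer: 961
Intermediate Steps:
j(r, u) = -2 (j(r, u) = -7 + 5 = -2)
B(s) = √(s + 1/(2*s)) (B(s) = √(s + (0 + 1)/(s + s)) = √(s + 1/(2*s)))
P(31, (5 + B(-4))/(j(2, V) + 9))² = 31² = 961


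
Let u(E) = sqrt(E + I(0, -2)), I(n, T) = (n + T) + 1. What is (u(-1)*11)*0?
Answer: 0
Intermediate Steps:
I(n, T) = 1 + T + n (I(n, T) = (T + n) + 1 = 1 + T + n)
u(E) = sqrt(-1 + E) (u(E) = sqrt(E + (1 - 2 + 0)) = sqrt(E - 1) = sqrt(-1 + E))
(u(-1)*11)*0 = (sqrt(-1 - 1)*11)*0 = (sqrt(-2)*11)*0 = ((I*sqrt(2))*11)*0 = (11*I*sqrt(2))*0 = 0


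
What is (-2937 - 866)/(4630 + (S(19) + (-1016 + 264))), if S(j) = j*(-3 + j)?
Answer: -3803/4182 ≈ -0.90937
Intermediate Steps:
(-2937 - 866)/(4630 + (S(19) + (-1016 + 264))) = (-2937 - 866)/(4630 + (19*(-3 + 19) + (-1016 + 264))) = -3803/(4630 + (19*16 - 752)) = -3803/(4630 + (304 - 752)) = -3803/(4630 - 448) = -3803/4182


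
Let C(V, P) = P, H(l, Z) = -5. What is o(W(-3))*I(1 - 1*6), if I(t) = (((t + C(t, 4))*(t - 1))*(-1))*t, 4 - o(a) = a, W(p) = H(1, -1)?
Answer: 270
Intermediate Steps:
W(p) = -5
o(a) = 4 - a
I(t) = -t*(-1 + t)*(4 + t) (I(t) = (((t + 4)*(t - 1))*(-1))*t = (((4 + t)*(-1 + t))*(-1))*t = (((-1 + t)*(4 + t))*(-1))*t = (-(-1 + t)*(4 + t))*t = -t*(-1 + t)*(4 + t))
o(W(-3))*I(1 - 1*6) = (4 - 1*(-5))*((1 - 1*6)*(4 - (1 - 1*6)**2 - 3*(1 - 1*6))) = (4 + 5)*((1 - 6)*(4 - (1 - 6)**2 - 3*(1 - 6))) = 9*(-5*(4 - 1*(-5)**2 - 3*(-5))) = 9*(-5*(4 - 1*25 + 15)) = 9*(-5*(4 - 25 + 15)) = 9*(-5*(-6)) = 9*30 = 270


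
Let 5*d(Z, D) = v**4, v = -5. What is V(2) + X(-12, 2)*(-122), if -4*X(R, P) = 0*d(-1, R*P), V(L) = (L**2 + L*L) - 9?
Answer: -1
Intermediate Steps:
d(Z, D) = 125 (d(Z, D) = (1/5)*(-5)**4 = (1/5)*625 = 125)
V(L) = -9 + 2*L**2 (V(L) = (L**2 + L**2) - 9 = 2*L**2 - 9 = -9 + 2*L**2)
X(R, P) = 0 (X(R, P) = -0*125 = -1/4*0 = 0)
V(2) + X(-12, 2)*(-122) = (-9 + 2*2**2) + 0*(-122) = (-9 + 2*4) + 0 = (-9 + 8) + 0 = -1 + 0 = -1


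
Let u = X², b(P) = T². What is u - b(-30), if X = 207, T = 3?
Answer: 42840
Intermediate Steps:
b(P) = 9 (b(P) = 3² = 9)
u = 42849 (u = 207² = 42849)
u - b(-30) = 42849 - 1*9 = 42849 - 9 = 42840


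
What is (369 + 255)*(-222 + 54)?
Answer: -104832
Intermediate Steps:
(369 + 255)*(-222 + 54) = 624*(-168) = -104832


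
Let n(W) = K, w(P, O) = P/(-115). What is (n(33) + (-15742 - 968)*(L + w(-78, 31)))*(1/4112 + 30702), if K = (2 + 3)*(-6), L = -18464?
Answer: 447923514958165125/47288 ≈ 9.4722e+12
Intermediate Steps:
w(P, O) = -P/115 (w(P, O) = P*(-1/115) = -P/115)
K = -30 (K = 5*(-6) = -30)
n(W) = -30
(n(33) + (-15742 - 968)*(L + w(-78, 31)))*(1/4112 + 30702) = (-30 + (-15742 - 968)*(-18464 - 1/115*(-78)))*(1/4112 + 30702) = (-30 - 16710*(-18464 + 78/115))*(1/4112 + 30702) = (-30 - 16710*(-2123282/115))*(126246625/4112) = (-30 + 7096008444/23)*(126246625/4112) = (7096007754/23)*(126246625/4112) = 447923514958165125/47288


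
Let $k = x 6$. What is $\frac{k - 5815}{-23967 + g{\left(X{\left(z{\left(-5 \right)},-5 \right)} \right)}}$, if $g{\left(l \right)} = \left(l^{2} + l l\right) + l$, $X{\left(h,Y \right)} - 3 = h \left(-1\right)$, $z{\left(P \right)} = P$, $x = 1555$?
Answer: $- \frac{3515}{23831} \approx -0.1475$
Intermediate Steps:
$X{\left(h,Y \right)} = 3 - h$ ($X{\left(h,Y \right)} = 3 + h \left(-1\right) = 3 - h$)
$g{\left(l \right)} = l + 2 l^{2}$ ($g{\left(l \right)} = \left(l^{2} + l^{2}\right) + l = 2 l^{2} + l = l + 2 l^{2}$)
$k = 9330$ ($k = 1555 \cdot 6 = 9330$)
$\frac{k - 5815}{-23967 + g{\left(X{\left(z{\left(-5 \right)},-5 \right)} \right)}} = \frac{9330 - 5815}{-23967 + \left(3 - -5\right) \left(1 + 2 \left(3 - -5\right)\right)} = \frac{3515}{-23967 + \left(3 + 5\right) \left(1 + 2 \left(3 + 5\right)\right)} = \frac{3515}{-23967 + 8 \left(1 + 2 \cdot 8\right)} = \frac{3515}{-23967 + 8 \left(1 + 16\right)} = \frac{3515}{-23967 + 8 \cdot 17} = \frac{3515}{-23967 + 136} = \frac{3515}{-23831} = 3515 \left(- \frac{1}{23831}\right) = - \frac{3515}{23831}$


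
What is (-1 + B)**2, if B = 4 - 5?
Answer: 4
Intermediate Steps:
B = -1
(-1 + B)**2 = (-1 - 1)**2 = (-2)**2 = 4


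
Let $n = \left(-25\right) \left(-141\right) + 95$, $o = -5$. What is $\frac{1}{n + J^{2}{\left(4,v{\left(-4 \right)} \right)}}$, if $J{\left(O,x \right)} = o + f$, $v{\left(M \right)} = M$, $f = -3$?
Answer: $\frac{1}{3684} \approx 0.00027144$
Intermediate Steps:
$J{\left(O,x \right)} = -8$ ($J{\left(O,x \right)} = -5 - 3 = -8$)
$n = 3620$ ($n = 3525 + 95 = 3620$)
$\frac{1}{n + J^{2}{\left(4,v{\left(-4 \right)} \right)}} = \frac{1}{3620 + \left(-8\right)^{2}} = \frac{1}{3620 + 64} = \frac{1}{3684}$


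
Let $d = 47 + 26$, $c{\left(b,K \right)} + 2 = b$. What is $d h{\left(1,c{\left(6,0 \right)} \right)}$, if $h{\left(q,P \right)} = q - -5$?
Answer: $438$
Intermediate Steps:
$c{\left(b,K \right)} = -2 + b$
$h{\left(q,P \right)} = 5 + q$ ($h{\left(q,P \right)} = q + 5 = 5 + q$)
$d = 73$
$d h{\left(1,c{\left(6,0 \right)} \right)} = 73 \left(5 + 1\right) = 73 \cdot 6 = 438$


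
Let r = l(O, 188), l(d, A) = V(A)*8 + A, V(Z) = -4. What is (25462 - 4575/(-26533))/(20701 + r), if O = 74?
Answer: 675587821/553398781 ≈ 1.2208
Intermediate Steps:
l(d, A) = -32 + A (l(d, A) = -4*8 + A = -32 + A)
r = 156 (r = -32 + 188 = 156)
(25462 - 4575/(-26533))/(20701 + r) = (25462 - 4575/(-26533))/(20701 + 156) = (25462 - 4575*(-1/26533))/20857 = (25462 + 4575/26533)*(1/20857) = (675587821/26533)*(1/20857) = 675587821/553398781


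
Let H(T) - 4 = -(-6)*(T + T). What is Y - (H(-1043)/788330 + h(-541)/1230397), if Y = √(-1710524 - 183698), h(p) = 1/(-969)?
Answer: 7458745753573/469945071066345 + I*√1894222 ≈ 0.015872 + 1376.3*I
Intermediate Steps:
h(p) = -1/969
H(T) = 4 + 12*T (H(T) = 4 - (-6)*(T + T) = 4 - (-6)*2*T = 4 - (-12)*T = 4 + 12*T)
Y = I*√1894222 (Y = √(-1894222) = I*√1894222 ≈ 1376.3*I)
Y - (H(-1043)/788330 + h(-541)/1230397) = I*√1894222 - ((4 + 12*(-1043))/788330 - 1/969/1230397) = I*√1894222 - ((4 - 12516)*(1/788330) - 1/969*1/1230397) = I*√1894222 - (-12512*1/788330 - 1/1192254693) = I*√1894222 - (-6256/394165 - 1/1192254693) = I*√1894222 - 1*(-7458745753573/469945071066345) = I*√1894222 + 7458745753573/469945071066345 = 7458745753573/469945071066345 + I*√1894222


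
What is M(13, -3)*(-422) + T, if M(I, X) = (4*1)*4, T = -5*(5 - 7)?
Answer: -6742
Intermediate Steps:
T = 10 (T = -5*(-2) = 10)
M(I, X) = 16 (M(I, X) = 4*4 = 16)
M(13, -3)*(-422) + T = 16*(-422) + 10 = -6752 + 10 = -6742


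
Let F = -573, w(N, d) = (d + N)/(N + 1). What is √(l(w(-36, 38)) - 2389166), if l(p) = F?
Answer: I*√2389739 ≈ 1545.9*I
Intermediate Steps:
w(N, d) = (N + d)/(1 + N)
l(p) = -573
√(l(w(-36, 38)) - 2389166) = √(-573 - 2389166) = √(-2389739) = I*√2389739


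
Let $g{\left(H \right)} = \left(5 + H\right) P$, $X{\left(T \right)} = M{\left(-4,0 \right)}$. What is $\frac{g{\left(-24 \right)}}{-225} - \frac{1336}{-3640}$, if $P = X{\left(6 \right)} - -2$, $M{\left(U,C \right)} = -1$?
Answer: $\frac{9244}{20475} \approx 0.45148$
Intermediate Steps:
$X{\left(T \right)} = -1$
$P = 1$ ($P = -1 - -2 = -1 + 2 = 1$)
$g{\left(H \right)} = 5 + H$ ($g{\left(H \right)} = \left(5 + H\right) 1 = 5 + H$)
$\frac{g{\left(-24 \right)}}{-225} - \frac{1336}{-3640} = \frac{5 - 24}{-225} - \frac{1336}{-3640} = \left(-19\right) \left(- \frac{1}{225}\right) - - \frac{167}{455} = \frac{19}{225} + \frac{167}{455} = \frac{9244}{20475}$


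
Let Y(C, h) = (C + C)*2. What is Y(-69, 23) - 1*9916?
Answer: -10192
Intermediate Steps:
Y(C, h) = 4*C (Y(C, h) = (2*C)*2 = 4*C)
Y(-69, 23) - 1*9916 = 4*(-69) - 1*9916 = -276 - 9916 = -10192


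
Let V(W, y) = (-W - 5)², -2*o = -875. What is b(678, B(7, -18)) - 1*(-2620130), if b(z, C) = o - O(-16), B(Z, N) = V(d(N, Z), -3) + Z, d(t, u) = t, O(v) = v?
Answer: 5241167/2 ≈ 2.6206e+6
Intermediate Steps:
o = 875/2 (o = -½*(-875) = 875/2 ≈ 437.50)
V(W, y) = (-5 - W)²
B(Z, N) = Z + (5 + N)² (B(Z, N) = (5 + N)² + Z = Z + (5 + N)²)
b(z, C) = 907/2 (b(z, C) = 875/2 - 1*(-16) = 875/2 + 16 = 907/2)
b(678, B(7, -18)) - 1*(-2620130) = 907/2 - 1*(-2620130) = 907/2 + 2620130 = 5241167/2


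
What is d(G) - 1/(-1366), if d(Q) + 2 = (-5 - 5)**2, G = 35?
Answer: 133869/1366 ≈ 98.001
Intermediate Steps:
d(Q) = 98 (d(Q) = -2 + (-5 - 5)**2 = -2 + (-10)**2 = -2 + 100 = 98)
d(G) - 1/(-1366) = 98 - 1/(-1366) = 98 - 1*(-1/1366) = 98 + 1/1366 = 133869/1366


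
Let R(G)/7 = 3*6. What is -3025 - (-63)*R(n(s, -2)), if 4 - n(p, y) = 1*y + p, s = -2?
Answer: 4913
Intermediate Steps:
n(p, y) = 4 - p - y (n(p, y) = 4 - (1*y + p) = 4 - (y + p) = 4 - (p + y) = 4 + (-p - y) = 4 - p - y)
R(G) = 126 (R(G) = 7*(3*6) = 7*18 = 126)
-3025 - (-63)*R(n(s, -2)) = -3025 - (-63)*126 = -3025 - 1*(-7938) = -3025 + 7938 = 4913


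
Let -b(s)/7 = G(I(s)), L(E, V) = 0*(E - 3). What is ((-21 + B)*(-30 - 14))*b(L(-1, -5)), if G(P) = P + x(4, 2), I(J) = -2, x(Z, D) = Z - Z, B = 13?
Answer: 4928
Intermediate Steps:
x(Z, D) = 0
L(E, V) = 0 (L(E, V) = 0*(-3 + E) = 0)
G(P) = P (G(P) = P + 0 = P)
b(s) = 14 (b(s) = -7*(-2) = 14)
((-21 + B)*(-30 - 14))*b(L(-1, -5)) = ((-21 + 13)*(-30 - 14))*14 = -8*(-44)*14 = 352*14 = 4928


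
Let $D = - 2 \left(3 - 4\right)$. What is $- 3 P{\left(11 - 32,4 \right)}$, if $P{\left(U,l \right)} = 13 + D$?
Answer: $-45$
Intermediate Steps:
$D = 2$ ($D = \left(-2\right) \left(-1\right) = 2$)
$P{\left(U,l \right)} = 15$ ($P{\left(U,l \right)} = 13 + 2 = 15$)
$- 3 P{\left(11 - 32,4 \right)} = \left(-3\right) 15 = -45$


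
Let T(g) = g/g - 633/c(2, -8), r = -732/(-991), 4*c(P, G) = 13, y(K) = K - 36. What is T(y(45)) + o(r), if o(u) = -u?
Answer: -2505845/12883 ≈ -194.51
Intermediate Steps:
y(K) = -36 + K
c(P, G) = 13/4 (c(P, G) = (1/4)*13 = 13/4)
r = 732/991 (r = -732*(-1/991) = 732/991 ≈ 0.73865)
T(g) = -2519/13 (T(g) = g/g - 633/13/4 = 1 - 633*4/13 = 1 - 2532/13 = -2519/13)
T(y(45)) + o(r) = -2519/13 - 1*732/991 = -2519/13 - 732/991 = -2505845/12883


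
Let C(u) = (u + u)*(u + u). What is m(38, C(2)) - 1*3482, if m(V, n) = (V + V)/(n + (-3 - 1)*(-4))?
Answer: -27837/8 ≈ -3479.6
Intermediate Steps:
C(u) = 4*u**2 (C(u) = (2*u)*(2*u) = 4*u**2)
m(V, n) = 2*V/(16 + n) (m(V, n) = (2*V)/(n - 4*(-4)) = (2*V)/(n + 16) = (2*V)/(16 + n) = 2*V/(16 + n))
m(38, C(2)) - 1*3482 = 2*38/(16 + 4*2**2) - 1*3482 = 2*38/(16 + 4*4) - 3482 = 2*38/(16 + 16) - 3482 = 2*38/32 - 3482 = 2*38*(1/32) - 3482 = 19/8 - 3482 = -27837/8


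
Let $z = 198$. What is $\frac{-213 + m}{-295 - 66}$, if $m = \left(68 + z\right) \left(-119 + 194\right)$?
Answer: $- \frac{19737}{361} \approx -54.673$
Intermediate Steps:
$m = 19950$ ($m = \left(68 + 198\right) \left(-119 + 194\right) = 266 \cdot 75 = 19950$)
$\frac{-213 + m}{-295 - 66} = \frac{-213 + 19950}{-295 - 66} = \frac{19737}{-295 - 66} = \frac{19737}{-361} = 19737 \left(- \frac{1}{361}\right) = - \frac{19737}{361}$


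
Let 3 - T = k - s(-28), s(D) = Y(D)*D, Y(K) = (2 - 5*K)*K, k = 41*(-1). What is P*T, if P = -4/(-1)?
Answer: 445488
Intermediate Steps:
k = -41
Y(K) = K*(2 - 5*K)
P = 4 (P = -4*(-1) = 4)
s(D) = D²*(2 - 5*D) (s(D) = (D*(2 - 5*D))*D = D²*(2 - 5*D))
T = 111372 (T = 3 - (-41 - (-28)²*(2 - 5*(-28))) = 3 - (-41 - 784*(2 + 140)) = 3 - (-41 - 784*142) = 3 - (-41 - 1*111328) = 3 - (-41 - 111328) = 3 - 1*(-111369) = 3 + 111369 = 111372)
P*T = 4*111372 = 445488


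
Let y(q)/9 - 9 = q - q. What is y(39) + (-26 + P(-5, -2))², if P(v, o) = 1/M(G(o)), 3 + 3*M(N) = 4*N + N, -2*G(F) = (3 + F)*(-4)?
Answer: 36010/49 ≈ 734.90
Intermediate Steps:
y(q) = 81 (y(q) = 81 + 9*(q - q) = 81 + 9*0 = 81 + 0 = 81)
G(F) = 6 + 2*F (G(F) = -(3 + F)*(-4)/2 = -(-12 - 4*F)/2 = 6 + 2*F)
M(N) = -1 + 5*N/3 (M(N) = -1 + (4*N + N)/3 = -1 + (5*N)/3 = -1 + 5*N/3)
P(v, o) = 1/(9 + 10*o/3) (P(v, o) = 1/(-1 + 5*(6 + 2*o)/3) = 1/(-1 + (10 + 10*o/3)) = 1/(9 + 10*o/3))
y(39) + (-26 + P(-5, -2))² = 81 + (-26 + 3/(27 + 10*(-2)))² = 81 + (-26 + 3/(27 - 20))² = 81 + (-26 + 3/7)² = 81 + (-179/7)² = 81 + 32041/49 = 36010/49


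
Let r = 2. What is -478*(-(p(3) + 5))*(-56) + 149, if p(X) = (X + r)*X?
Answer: -535211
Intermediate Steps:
p(X) = X*(2 + X) (p(X) = (X + 2)*X = (2 + X)*X = X*(2 + X))
-478*(-(p(3) + 5))*(-56) + 149 = -478*(-(3*(2 + 3) + 5))*(-56) + 149 = -478*(-(3*5 + 5))*(-56) + 149 = -478*(-(15 + 5))*(-56) + 149 = -478*(-1*20)*(-56) + 149 = -(-9560)*(-56) + 149 = -478*1120 + 149 = -535360 + 149 = -535211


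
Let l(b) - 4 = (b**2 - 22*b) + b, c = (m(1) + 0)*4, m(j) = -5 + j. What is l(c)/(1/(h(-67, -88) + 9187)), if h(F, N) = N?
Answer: 5423004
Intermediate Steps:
c = -16 (c = ((-5 + 1) + 0)*4 = (-4 + 0)*4 = -4*4 = -16)
l(b) = 4 + b**2 - 21*b (l(b) = 4 + ((b**2 - 22*b) + b) = 4 + (b**2 - 21*b) = 4 + b**2 - 21*b)
l(c)/(1/(h(-67, -88) + 9187)) = (4 + (-16)**2 - 21*(-16))/(1/(-88 + 9187)) = (4 + 256 + 336)/(1/9099) = 596/(1/9099) = 596*9099 = 5423004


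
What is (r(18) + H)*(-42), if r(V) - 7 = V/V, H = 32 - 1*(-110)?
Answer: -6300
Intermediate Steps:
H = 142 (H = 32 + 110 = 142)
r(V) = 8 (r(V) = 7 + V/V = 7 + 1 = 8)
(r(18) + H)*(-42) = (8 + 142)*(-42) = 150*(-42) = -6300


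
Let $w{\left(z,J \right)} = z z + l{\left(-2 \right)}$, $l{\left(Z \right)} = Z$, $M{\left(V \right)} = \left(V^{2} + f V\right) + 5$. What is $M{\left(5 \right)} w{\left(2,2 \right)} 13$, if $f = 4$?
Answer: $1300$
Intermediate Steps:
$M{\left(V \right)} = 5 + V^{2} + 4 V$ ($M{\left(V \right)} = \left(V^{2} + 4 V\right) + 5 = 5 + V^{2} + 4 V$)
$w{\left(z,J \right)} = -2 + z^{2}$ ($w{\left(z,J \right)} = z z - 2 = z^{2} - 2 = -2 + z^{2}$)
$M{\left(5 \right)} w{\left(2,2 \right)} 13 = \left(5 + 5^{2} + 4 \cdot 5\right) \left(-2 + 2^{2}\right) 13 = \left(5 + 25 + 20\right) \left(-2 + 4\right) 13 = 50 \cdot 2 \cdot 13 = 100 \cdot 13 = 1300$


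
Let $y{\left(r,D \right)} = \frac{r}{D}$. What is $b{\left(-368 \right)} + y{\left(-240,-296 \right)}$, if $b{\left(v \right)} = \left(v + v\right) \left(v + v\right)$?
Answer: $\frac{20042782}{37} \approx 5.417 \cdot 10^{5}$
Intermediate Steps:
$b{\left(v \right)} = 4 v^{2}$ ($b{\left(v \right)} = 2 v 2 v = 4 v^{2}$)
$b{\left(-368 \right)} + y{\left(-240,-296 \right)} = 4 \left(-368\right)^{2} - \frac{240}{-296} = 4 \cdot 135424 - - \frac{30}{37} = 541696 + \frac{30}{37} = \frac{20042782}{37}$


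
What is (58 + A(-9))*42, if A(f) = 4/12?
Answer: 2450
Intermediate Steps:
A(f) = ⅓ (A(f) = 4*(1/12) = ⅓)
(58 + A(-9))*42 = (58 + ⅓)*42 = (175/3)*42 = 2450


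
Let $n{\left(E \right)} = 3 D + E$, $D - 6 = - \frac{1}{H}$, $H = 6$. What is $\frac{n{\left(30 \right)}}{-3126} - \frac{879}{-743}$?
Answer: $\frac{5424923}{4645236} \approx 1.1678$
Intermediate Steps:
$D = \frac{35}{6}$ ($D = 6 - \frac{1}{6} = \frac{35}{6} \approx 5.8333$)
$n{\left(E \right)} = \frac{35}{2} + E$ ($n{\left(E \right)} = 3 \cdot \frac{35}{6} + E = \frac{35}{2} + E$)
$\frac{n{\left(30 \right)}}{-3126} - \frac{879}{-743} = \frac{\frac{35}{2} + 30}{-3126} - \frac{879}{-743} = \frac{95}{2} \left(- \frac{1}{3126}\right) - - \frac{879}{743} = - \frac{95}{6252} + \frac{879}{743} = \frac{5424923}{4645236}$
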